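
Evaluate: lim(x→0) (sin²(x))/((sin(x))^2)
This is a 0/0 indeterminate form.

Apply L'Hôpital's rule: differentiate numerator and denominator separately.
  f(x) = sin(x)^2   ⇒   f'(x) = 2·sin(x)·cos(x)
  g(x) = sin(x)^2   ⇒   g'(x) = 2·sin(x)·cos(x)
  lim(x→0) f'(x)/g'(x) = lim(x→0) (2·sin(x)·cos(x))/(2·sin(x)·cos(x))
  = 1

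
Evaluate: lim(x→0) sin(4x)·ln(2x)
This is a 0·∞ indeterminate form.

Rewrite 0·∞ as a quotient (0/0 or ∞/∞ form), then apply L'Hôpital's rule:
  lim(x→0) sin(4x)·ln(2x) = 0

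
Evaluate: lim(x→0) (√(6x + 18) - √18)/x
This is a standard limit.

Factor or rationalize the expression:
  lim(x→0) (√(6x + 18) - √18)/x = sqrt(2)/2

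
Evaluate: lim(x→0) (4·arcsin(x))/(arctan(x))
This is a 0/0 indeterminate form.

Apply L'Hôpital's rule: differentiate numerator and denominator separately.
  f(x) = 4·asin(x)   ⇒   f'(x) = 4/sqrt(1 - x^2)
  g(x) = atan(x)   ⇒   g'(x) = 1/(x^2 + 1)
  lim(x→0) f'(x)/g'(x) = lim(x→0) (4/sqrt(1 - x^2))/(1/(x^2 + 1))
  = 4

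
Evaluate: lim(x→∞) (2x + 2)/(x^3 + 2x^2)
This is an ∞/∞ indeterminate form.

Apply L'Hôpital's rule: differentiate numerator and denominator separately.
  f(x) = 2·x + 2   ⇒   f'(x) = 2
  g(x) = x^3 + 2·x^2   ⇒   g'(x) = 3·x^2 + 4·x
  lim(x→∞) f'(x)/g'(x) = lim(x→∞) (2)/(3·x^2 + 4·x)
  = 0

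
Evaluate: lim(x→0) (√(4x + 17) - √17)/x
This is a standard limit.

Factor or rationalize the expression:
  lim(x→0) (√(4x + 17) - √17)/x = 2·sqrt(17)/17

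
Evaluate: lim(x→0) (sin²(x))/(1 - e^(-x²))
This is a 0/0 indeterminate form.

Apply L'Hôpital's rule: differentiate numerator and denominator separately.
  f(x) = sin(x)^2   ⇒   f'(x) = 2·sin(x)·cos(x)
  g(x) = 1 - e^(-x^2)   ⇒   g'(x) = 2·x·e^(-x^2)
  lim(x→0) f'(x)/g'(x) = lim(x→0) (2·sin(x)·cos(x))/(2·x·e^(-x^2))
  = 1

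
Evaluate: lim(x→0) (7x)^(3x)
This is an exponential indeterminate form.

For exponential indeterminate forms, take the natural log:
  Let L = lim(x→0) (7x)^(3x)
  Then ln(L) = lim(x→0) [exponent × ln(base)]
  Evaluate using L'Hôpital or standard limits, then exponentiate.
  L = 1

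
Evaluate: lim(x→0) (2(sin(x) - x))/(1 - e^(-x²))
This is a 0/0 indeterminate form.

Apply L'Hôpital's rule: differentiate numerator and denominator separately.
  f(x) = -2·x + 2·sin(x)   ⇒   f'(x) = 2·cos(x) - 2
  g(x) = 1 - e^(-x^2)   ⇒   g'(x) = 2·x·e^(-x^2)
  lim(x→0) f'(x)/g'(x) = lim(x→0) (2·cos(x) - 2)/(2·x·e^(-x^2))
  = 0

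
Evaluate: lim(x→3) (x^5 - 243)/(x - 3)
This is a standard limit.

Factor or rationalize the expression:
  lim(x→3) (x^5 - 243)/(x - 3) = 405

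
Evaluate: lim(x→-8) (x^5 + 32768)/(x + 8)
This is a standard limit.

Factor or rationalize the expression:
  lim(x→-8) (x^5 + 32768)/(x + 8) = 20480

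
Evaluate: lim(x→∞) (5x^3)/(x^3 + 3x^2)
This is an ∞/∞ indeterminate form.

Apply L'Hôpital's rule: differentiate numerator and denominator separately.
  f(x) = 5·x^3   ⇒   f'(x) = 15·x^2
  g(x) = x^3 + 3·x^2   ⇒   g'(x) = 3·x^2 + 6·x
  lim(x→∞) f'(x)/g'(x) = lim(x→∞) (15·x^2)/(3·x^2 + 6·x)
  = 5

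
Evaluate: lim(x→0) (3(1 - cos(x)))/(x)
This is a 0/0 indeterminate form.

Apply L'Hôpital's rule: differentiate numerator and denominator separately.
  f(x) = 3 - 3·cos(x)   ⇒   f'(x) = 3·sin(x)
  g(x) = x   ⇒   g'(x) = 1
  lim(x→0) f'(x)/g'(x) = lim(x→0) (3·sin(x))/(1)
  = 0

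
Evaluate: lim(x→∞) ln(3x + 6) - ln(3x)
This is an ∞-∞ indeterminate form.

Combine fractions or rationalize to convert ∞-∞ to 0/0 form:
  lim(x→∞) ln(3x + 6) - ln(3x) = 0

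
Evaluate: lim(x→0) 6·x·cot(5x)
This is a 0·∞ indeterminate form.

Rewrite 0·∞ as a quotient (0/0 or ∞/∞ form), then apply L'Hôpital's rule:
  lim(x→0) 6·x·cot(5x) = 6/5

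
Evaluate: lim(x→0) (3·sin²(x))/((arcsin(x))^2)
This is a 0/0 indeterminate form.

Apply L'Hôpital's rule: differentiate numerator and denominator separately.
  f(x) = 3·sin(x)^2   ⇒   f'(x) = 6·sin(x)·cos(x)
  g(x) = asin(x)^2   ⇒   g'(x) = 2·asin(x)/sqrt(1 - x^2)
  lim(x→0) f'(x)/g'(x) = lim(x→0) (6·sin(x)·cos(x))/(2·asin(x)/sqrt(1 - x^2))
  = 3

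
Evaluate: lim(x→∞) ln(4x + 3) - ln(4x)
This is an ∞-∞ indeterminate form.

Combine fractions or rationalize to convert ∞-∞ to 0/0 form:
  lim(x→∞) ln(4x + 3) - ln(4x) = 0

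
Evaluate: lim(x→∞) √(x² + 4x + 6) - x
This is an ∞-∞ indeterminate form.

Combine fractions or rationalize to convert ∞-∞ to 0/0 form:
  lim(x→∞) √(x² + 4x + 6) - x = 2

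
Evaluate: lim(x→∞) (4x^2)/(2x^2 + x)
This is an ∞/∞ indeterminate form.

Apply L'Hôpital's rule: differentiate numerator and denominator separately.
  f(x) = 4·x^2   ⇒   f'(x) = 8·x
  g(x) = 2·x^2 + x   ⇒   g'(x) = 4·x + 1
  lim(x→∞) f'(x)/g'(x) = lim(x→∞) (8·x)/(4·x + 1)
  = 2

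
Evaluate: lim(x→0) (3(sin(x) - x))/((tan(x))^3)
This is a 0/0 indeterminate form.

Apply L'Hôpital's rule: differentiate numerator and denominator separately.
  f(x) = -3·x + 3·sin(x)   ⇒   f'(x) = 3·cos(x) - 3
  g(x) = tan(x)^3   ⇒   g'(x) = (3·tan(x)^2 + 3)·tan(x)^2
  lim(x→0) f'(x)/g'(x) = lim(x→0) (3·cos(x) - 3)/((3·tan(x)^2 + 3)·tan(x)^2)
  = -1/2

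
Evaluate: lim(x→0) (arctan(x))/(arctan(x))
This is a 0/0 indeterminate form.

Apply L'Hôpital's rule: differentiate numerator and denominator separately.
  f(x) = atan(x)   ⇒   f'(x) = 1/(x^2 + 1)
  g(x) = atan(x)   ⇒   g'(x) = 1/(x^2 + 1)
  lim(x→0) f'(x)/g'(x) = lim(x→0) (1/(x^2 + 1))/(1/(x^2 + 1))
  = 1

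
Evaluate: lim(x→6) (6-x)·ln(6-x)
This is a 0·∞ indeterminate form.

Rewrite 0·∞ as a quotient (0/0 or ∞/∞ form), then apply L'Hôpital's rule:
  lim(x→6) (6-x)·ln(6-x) = 0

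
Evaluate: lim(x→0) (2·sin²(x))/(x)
This is a 0/0 indeterminate form.

Apply L'Hôpital's rule: differentiate numerator and denominator separately.
  f(x) = 2·sin(x)^2   ⇒   f'(x) = 4·sin(x)·cos(x)
  g(x) = x   ⇒   g'(x) = 1
  lim(x→0) f'(x)/g'(x) = lim(x→0) (4·sin(x)·cos(x))/(1)
  = 0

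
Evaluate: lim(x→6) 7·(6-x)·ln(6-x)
This is a 0·∞ indeterminate form.

Rewrite 0·∞ as a quotient (0/0 or ∞/∞ form), then apply L'Hôpital's rule:
  lim(x→6) 7·(6-x)·ln(6-x) = 0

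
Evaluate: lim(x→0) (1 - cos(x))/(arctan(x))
This is a 0/0 indeterminate form.

Apply L'Hôpital's rule: differentiate numerator and denominator separately.
  f(x) = 1 - cos(x)   ⇒   f'(x) = sin(x)
  g(x) = atan(x)   ⇒   g'(x) = 1/(x^2 + 1)
  lim(x→0) f'(x)/g'(x) = lim(x→0) (sin(x))/(1/(x^2 + 1))
  = 0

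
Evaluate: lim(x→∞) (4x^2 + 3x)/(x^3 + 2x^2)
This is an ∞/∞ indeterminate form.

Apply L'Hôpital's rule: differentiate numerator and denominator separately.
  f(x) = 4·x^2 + 3·x   ⇒   f'(x) = 8·x + 3
  g(x) = x^3 + 2·x^2   ⇒   g'(x) = 3·x^2 + 4·x
  lim(x→∞) f'(x)/g'(x) = lim(x→∞) (8·x + 3)/(3·x^2 + 4·x)
  = 0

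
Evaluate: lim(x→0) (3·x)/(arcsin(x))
This is a 0/0 indeterminate form.

Apply L'Hôpital's rule: differentiate numerator and denominator separately.
  f(x) = 3·x   ⇒   f'(x) = 3
  g(x) = asin(x)   ⇒   g'(x) = 1/sqrt(1 - x^2)
  lim(x→0) f'(x)/g'(x) = lim(x→0) (3)/(1/sqrt(1 - x^2))
  = 3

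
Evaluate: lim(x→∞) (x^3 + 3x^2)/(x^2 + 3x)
This is an ∞/∞ indeterminate form.

Apply L'Hôpital's rule: differentiate numerator and denominator separately.
  f(x) = x^3 + 3·x^2   ⇒   f'(x) = 3·x^2 + 6·x
  g(x) = x^2 + 3·x   ⇒   g'(x) = 2·x + 3
  lim(x→∞) f'(x)/g'(x) = lim(x→∞) (3·x^2 + 6·x)/(2·x + 3)
  = ∞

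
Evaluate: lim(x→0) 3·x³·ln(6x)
This is a 0·∞ indeterminate form.

Rewrite 0·∞ as a quotient (0/0 or ∞/∞ form), then apply L'Hôpital's rule:
  lim(x→0) 3·x³·ln(6x) = 0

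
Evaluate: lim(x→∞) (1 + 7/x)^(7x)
This is an exponential indeterminate form.

For exponential indeterminate forms, take the natural log:
  Let L = lim(x→∞) (1 + 7/x)^(7x)
  Then ln(L) = lim(x→∞) [exponent × ln(base)]
  Evaluate using L'Hôpital or standard limits, then exponentiate.
  L = e^(49)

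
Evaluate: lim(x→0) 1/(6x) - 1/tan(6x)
This is an ∞-∞ indeterminate form.

Combine fractions or rationalize to convert ∞-∞ to 0/0 form:
  lim(x→0) 1/(6x) - 1/tan(6x) = 0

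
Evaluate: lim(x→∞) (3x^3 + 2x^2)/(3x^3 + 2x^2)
This is an ∞/∞ indeterminate form.

Apply L'Hôpital's rule: differentiate numerator and denominator separately.
  f(x) = 3·x^3 + 2·x^2   ⇒   f'(x) = 9·x^2 + 4·x
  g(x) = 3·x^3 + 2·x^2   ⇒   g'(x) = 9·x^2 + 4·x
  lim(x→∞) f'(x)/g'(x) = lim(x→∞) (9·x^2 + 4·x)/(9·x^2 + 4·x)
  = 1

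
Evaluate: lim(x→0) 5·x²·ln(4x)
This is a 0·∞ indeterminate form.

Rewrite 0·∞ as a quotient (0/0 or ∞/∞ form), then apply L'Hôpital's rule:
  lim(x→0) 5·x²·ln(4x) = 0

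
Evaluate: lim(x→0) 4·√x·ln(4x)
This is a 0·∞ indeterminate form.

Rewrite 0·∞ as a quotient (0/0 or ∞/∞ form), then apply L'Hôpital's rule:
  lim(x→0) 4·√x·ln(4x) = 0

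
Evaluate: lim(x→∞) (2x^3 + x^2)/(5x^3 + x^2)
This is an ∞/∞ indeterminate form.

Apply L'Hôpital's rule: differentiate numerator and denominator separately.
  f(x) = 2·x^3 + x^2   ⇒   f'(x) = 6·x^2 + 2·x
  g(x) = 5·x^3 + x^2   ⇒   g'(x) = 15·x^2 + 2·x
  lim(x→∞) f'(x)/g'(x) = lim(x→∞) (6·x^2 + 2·x)/(15·x^2 + 2·x)
  = 2/5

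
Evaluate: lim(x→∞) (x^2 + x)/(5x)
This is an ∞/∞ indeterminate form.

Apply L'Hôpital's rule: differentiate numerator and denominator separately.
  f(x) = x^2 + x   ⇒   f'(x) = 2·x + 1
  g(x) = 5·x   ⇒   g'(x) = 5
  lim(x→∞) f'(x)/g'(x) = lim(x→∞) (2·x + 1)/(5)
  = ∞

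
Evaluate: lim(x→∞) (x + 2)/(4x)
This is an ∞/∞ indeterminate form.

Apply L'Hôpital's rule: differentiate numerator and denominator separately.
  f(x) = x + 2   ⇒   f'(x) = 1
  g(x) = 4·x   ⇒   g'(x) = 4
  lim(x→∞) f'(x)/g'(x) = lim(x→∞) (1)/(4)
  = 1/4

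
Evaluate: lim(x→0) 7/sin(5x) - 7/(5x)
This is an ∞-∞ indeterminate form.

Combine fractions or rationalize to convert ∞-∞ to 0/0 form:
  lim(x→0) 7/sin(5x) - 7/(5x) = 0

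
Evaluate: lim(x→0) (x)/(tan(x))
This is a 0/0 indeterminate form.

Apply L'Hôpital's rule: differentiate numerator and denominator separately.
  f(x) = x   ⇒   f'(x) = 1
  g(x) = tan(x)   ⇒   g'(x) = tan(x)^2 + 1
  lim(x→0) f'(x)/g'(x) = lim(x→0) (1)/(tan(x)^2 + 1)
  = 1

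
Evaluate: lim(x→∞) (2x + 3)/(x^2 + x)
This is an ∞/∞ indeterminate form.

Apply L'Hôpital's rule: differentiate numerator and denominator separately.
  f(x) = 2·x + 3   ⇒   f'(x) = 2
  g(x) = x^2 + x   ⇒   g'(x) = 2·x + 1
  lim(x→∞) f'(x)/g'(x) = lim(x→∞) (2)/(2·x + 1)
  = 0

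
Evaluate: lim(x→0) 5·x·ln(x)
This is a 0·∞ indeterminate form.

Rewrite 0·∞ as a quotient (0/0 or ∞/∞ form), then apply L'Hôpital's rule:
  lim(x→0) 5·x·ln(x) = 0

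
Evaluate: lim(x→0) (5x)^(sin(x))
This is an exponential indeterminate form.

For exponential indeterminate forms, take the natural log:
  Let L = lim(x→0) (5x)^(sin(x))
  Then ln(L) = lim(x→0) [exponent × ln(base)]
  Evaluate using L'Hôpital or standard limits, then exponentiate.
  L = 1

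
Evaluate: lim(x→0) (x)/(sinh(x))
This is a 0/0 indeterminate form.

Apply L'Hôpital's rule: differentiate numerator and denominator separately.
  f(x) = x   ⇒   f'(x) = 1
  g(x) = sinh(x)   ⇒   g'(x) = cosh(x)
  lim(x→0) f'(x)/g'(x) = lim(x→0) (1)/(cosh(x))
  = 1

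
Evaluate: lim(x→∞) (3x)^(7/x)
This is an exponential indeterminate form.

For exponential indeterminate forms, take the natural log:
  Let L = lim(x→∞) (3x)^(7/x)
  Then ln(L) = lim(x→∞) [exponent × ln(base)]
  Evaluate using L'Hôpital or standard limits, then exponentiate.
  L = 1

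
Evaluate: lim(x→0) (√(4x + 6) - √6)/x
This is a standard limit.

Factor or rationalize the expression:
  lim(x→0) (√(4x + 6) - √6)/x = sqrt(6)/3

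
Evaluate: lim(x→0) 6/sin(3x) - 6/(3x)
This is an ∞-∞ indeterminate form.

Combine fractions or rationalize to convert ∞-∞ to 0/0 form:
  lim(x→0) 6/sin(3x) - 6/(3x) = 0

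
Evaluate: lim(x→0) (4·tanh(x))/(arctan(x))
This is a 0/0 indeterminate form.

Apply L'Hôpital's rule: differentiate numerator and denominator separately.
  f(x) = 4·tanh(x)   ⇒   f'(x) = 4 - 4·tanh(x)^2
  g(x) = atan(x)   ⇒   g'(x) = 1/(x^2 + 1)
  lim(x→0) f'(x)/g'(x) = lim(x→0) (4 - 4·tanh(x)^2)/(1/(x^2 + 1))
  = 4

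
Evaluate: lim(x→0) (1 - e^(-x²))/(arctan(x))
This is a 0/0 indeterminate form.

Apply L'Hôpital's rule: differentiate numerator and denominator separately.
  f(x) = 1 - e^(-x^2)   ⇒   f'(x) = 2·x·e^(-x^2)
  g(x) = atan(x)   ⇒   g'(x) = 1/(x^2 + 1)
  lim(x→0) f'(x)/g'(x) = lim(x→0) (2·x·e^(-x^2))/(1/(x^2 + 1))
  = 0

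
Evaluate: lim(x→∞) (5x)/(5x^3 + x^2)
This is an ∞/∞ indeterminate form.

Apply L'Hôpital's rule: differentiate numerator and denominator separately.
  f(x) = 5·x   ⇒   f'(x) = 5
  g(x) = 5·x^3 + x^2   ⇒   g'(x) = 15·x^2 + 2·x
  lim(x→∞) f'(x)/g'(x) = lim(x→∞) (5)/(15·x^2 + 2·x)
  = 0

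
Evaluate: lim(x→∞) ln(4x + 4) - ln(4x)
This is an ∞-∞ indeterminate form.

Combine fractions or rationalize to convert ∞-∞ to 0/0 form:
  lim(x→∞) ln(4x + 4) - ln(4x) = 0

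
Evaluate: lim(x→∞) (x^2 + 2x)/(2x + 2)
This is an ∞/∞ indeterminate form.

Apply L'Hôpital's rule: differentiate numerator and denominator separately.
  f(x) = x^2 + 2·x   ⇒   f'(x) = 2·x + 2
  g(x) = 2·x + 2   ⇒   g'(x) = 2
  lim(x→∞) f'(x)/g'(x) = lim(x→∞) (2·x + 2)/(2)
  = ∞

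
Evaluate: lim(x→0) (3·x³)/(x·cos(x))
This is a 0/0 indeterminate form.

Apply L'Hôpital's rule: differentiate numerator and denominator separately.
  f(x) = 3·x^3   ⇒   f'(x) = 9·x^2
  g(x) = x·cos(x)   ⇒   g'(x) = -x·sin(x) + cos(x)
  lim(x→0) f'(x)/g'(x) = lim(x→0) (9·x^2)/(-x·sin(x) + cos(x))
  = 0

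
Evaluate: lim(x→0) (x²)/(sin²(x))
This is a 0/0 indeterminate form.

Apply L'Hôpital's rule: differentiate numerator and denominator separately.
  f(x) = x^2   ⇒   f'(x) = 2·x
  g(x) = sin(x)^2   ⇒   g'(x) = 2·sin(x)·cos(x)
  lim(x→0) f'(x)/g'(x) = lim(x→0) (2·x)/(2·sin(x)·cos(x))
  = 1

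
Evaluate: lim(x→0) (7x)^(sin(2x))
This is an exponential indeterminate form.

For exponential indeterminate forms, take the natural log:
  Let L = lim(x→0) (7x)^(sin(2x))
  Then ln(L) = lim(x→0) [exponent × ln(base)]
  Evaluate using L'Hôpital or standard limits, then exponentiate.
  L = 1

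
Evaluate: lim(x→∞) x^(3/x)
This is an exponential indeterminate form.

For exponential indeterminate forms, take the natural log:
  Let L = lim(x→∞) x^(3/x)
  Then ln(L) = lim(x→∞) [exponent × ln(base)]
  Evaluate using L'Hôpital or standard limits, then exponentiate.
  L = 1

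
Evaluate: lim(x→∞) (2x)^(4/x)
This is an exponential indeterminate form.

For exponential indeterminate forms, take the natural log:
  Let L = lim(x→∞) (2x)^(4/x)
  Then ln(L) = lim(x→∞) [exponent × ln(base)]
  Evaluate using L'Hôpital or standard limits, then exponentiate.
  L = 1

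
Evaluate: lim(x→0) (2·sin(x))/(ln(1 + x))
This is a 0/0 indeterminate form.

Apply L'Hôpital's rule: differentiate numerator and denominator separately.
  f(x) = 2·sin(x)   ⇒   f'(x) = 2·cos(x)
  g(x) = ln(x + 1)   ⇒   g'(x) = 1/(x + 1)
  lim(x→0) f'(x)/g'(x) = lim(x→0) (2·cos(x))/(1/(x + 1))
  = 2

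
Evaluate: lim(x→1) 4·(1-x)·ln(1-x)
This is a 0·∞ indeterminate form.

Rewrite 0·∞ as a quotient (0/0 or ∞/∞ form), then apply L'Hôpital's rule:
  lim(x→1) 4·(1-x)·ln(1-x) = 0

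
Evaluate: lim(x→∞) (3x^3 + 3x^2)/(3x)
This is an ∞/∞ indeterminate form.

Apply L'Hôpital's rule: differentiate numerator and denominator separately.
  f(x) = 3·x^3 + 3·x^2   ⇒   f'(x) = 9·x^2 + 6·x
  g(x) = 3·x   ⇒   g'(x) = 3
  lim(x→∞) f'(x)/g'(x) = lim(x→∞) (9·x^2 + 6·x)/(3)
  = ∞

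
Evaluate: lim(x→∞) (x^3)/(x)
This is an ∞/∞ indeterminate form.

Apply L'Hôpital's rule: differentiate numerator and denominator separately.
  f(x) = x^3   ⇒   f'(x) = 3·x^2
  g(x) = x   ⇒   g'(x) = 1
  lim(x→∞) f'(x)/g'(x) = lim(x→∞) (3·x^2)/(1)
  = ∞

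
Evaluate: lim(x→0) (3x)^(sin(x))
This is an exponential indeterminate form.

For exponential indeterminate forms, take the natural log:
  Let L = lim(x→0) (3x)^(sin(x))
  Then ln(L) = lim(x→0) [exponent × ln(base)]
  Evaluate using L'Hôpital or standard limits, then exponentiate.
  L = 1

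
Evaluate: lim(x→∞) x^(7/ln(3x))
This is an exponential indeterminate form.

For exponential indeterminate forms, take the natural log:
  Let L = lim(x→∞) x^(7/ln(3x))
  Then ln(L) = lim(x→∞) [exponent × ln(base)]
  Evaluate using L'Hôpital or standard limits, then exponentiate.
  L = e^(7)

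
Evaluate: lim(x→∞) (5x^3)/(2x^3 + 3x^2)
This is an ∞/∞ indeterminate form.

Apply L'Hôpital's rule: differentiate numerator and denominator separately.
  f(x) = 5·x^3   ⇒   f'(x) = 15·x^2
  g(x) = 2·x^3 + 3·x^2   ⇒   g'(x) = 6·x^2 + 6·x
  lim(x→∞) f'(x)/g'(x) = lim(x→∞) (15·x^2)/(6·x^2 + 6·x)
  = 5/2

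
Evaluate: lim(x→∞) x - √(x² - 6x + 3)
This is an ∞-∞ indeterminate form.

Combine fractions or rationalize to convert ∞-∞ to 0/0 form:
  lim(x→∞) x - √(x² - 6x + 3) = 3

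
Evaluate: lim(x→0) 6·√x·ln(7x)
This is a 0·∞ indeterminate form.

Rewrite 0·∞ as a quotient (0/0 or ∞/∞ form), then apply L'Hôpital's rule:
  lim(x→0) 6·√x·ln(7x) = 0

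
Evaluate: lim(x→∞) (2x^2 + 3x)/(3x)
This is an ∞/∞ indeterminate form.

Apply L'Hôpital's rule: differentiate numerator and denominator separately.
  f(x) = 2·x^2 + 3·x   ⇒   f'(x) = 4·x + 3
  g(x) = 3·x   ⇒   g'(x) = 3
  lim(x→∞) f'(x)/g'(x) = lim(x→∞) (4·x + 3)/(3)
  = ∞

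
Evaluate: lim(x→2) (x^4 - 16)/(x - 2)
This is a standard limit.

Factor or rationalize the expression:
  lim(x→2) (x^4 - 16)/(x - 2) = 32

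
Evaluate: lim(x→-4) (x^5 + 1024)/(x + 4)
This is a standard limit.

Factor or rationalize the expression:
  lim(x→-4) (x^5 + 1024)/(x + 4) = 1280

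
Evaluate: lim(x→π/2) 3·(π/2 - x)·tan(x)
This is a 0·∞ indeterminate form.

Rewrite 0·∞ as a quotient (0/0 or ∞/∞ form), then apply L'Hôpital's rule:
  lim(x→π/2) 3·(π/2 - x)·tan(x) = 3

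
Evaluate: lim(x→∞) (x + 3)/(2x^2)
This is an ∞/∞ indeterminate form.

Apply L'Hôpital's rule: differentiate numerator and denominator separately.
  f(x) = x + 3   ⇒   f'(x) = 1
  g(x) = 2·x^2   ⇒   g'(x) = 4·x
  lim(x→∞) f'(x)/g'(x) = lim(x→∞) (1)/(4·x)
  = 0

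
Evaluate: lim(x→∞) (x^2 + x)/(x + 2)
This is an ∞/∞ indeterminate form.

Apply L'Hôpital's rule: differentiate numerator and denominator separately.
  f(x) = x^2 + x   ⇒   f'(x) = 2·x + 1
  g(x) = x + 2   ⇒   g'(x) = 1
  lim(x→∞) f'(x)/g'(x) = lim(x→∞) (2·x + 1)/(1)
  = ∞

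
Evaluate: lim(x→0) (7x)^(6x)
This is an exponential indeterminate form.

For exponential indeterminate forms, take the natural log:
  Let L = lim(x→0) (7x)^(6x)
  Then ln(L) = lim(x→0) [exponent × ln(base)]
  Evaluate using L'Hôpital or standard limits, then exponentiate.
  L = 1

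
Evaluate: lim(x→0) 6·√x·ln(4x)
This is a 0·∞ indeterminate form.

Rewrite 0·∞ as a quotient (0/0 or ∞/∞ form), then apply L'Hôpital's rule:
  lim(x→0) 6·√x·ln(4x) = 0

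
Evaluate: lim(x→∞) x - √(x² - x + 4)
This is an ∞-∞ indeterminate form.

Combine fractions or rationalize to convert ∞-∞ to 0/0 form:
  lim(x→∞) x - √(x² - x + 4) = 1/2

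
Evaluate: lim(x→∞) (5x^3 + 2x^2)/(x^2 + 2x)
This is an ∞/∞ indeterminate form.

Apply L'Hôpital's rule: differentiate numerator and denominator separately.
  f(x) = 5·x^3 + 2·x^2   ⇒   f'(x) = 15·x^2 + 4·x
  g(x) = x^2 + 2·x   ⇒   g'(x) = 2·x + 2
  lim(x→∞) f'(x)/g'(x) = lim(x→∞) (15·x^2 + 4·x)/(2·x + 2)
  = ∞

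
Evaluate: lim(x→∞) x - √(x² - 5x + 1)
This is an ∞-∞ indeterminate form.

Combine fractions or rationalize to convert ∞-∞ to 0/0 form:
  lim(x→∞) x - √(x² - 5x + 1) = 5/2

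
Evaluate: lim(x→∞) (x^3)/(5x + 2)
This is an ∞/∞ indeterminate form.

Apply L'Hôpital's rule: differentiate numerator and denominator separately.
  f(x) = x^3   ⇒   f'(x) = 3·x^2
  g(x) = 5·x + 2   ⇒   g'(x) = 5
  lim(x→∞) f'(x)/g'(x) = lim(x→∞) (3·x^2)/(5)
  = ∞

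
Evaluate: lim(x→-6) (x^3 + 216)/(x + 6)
This is a standard limit.

Factor or rationalize the expression:
  lim(x→-6) (x^3 + 216)/(x + 6) = 108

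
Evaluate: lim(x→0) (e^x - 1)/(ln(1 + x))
This is a 0/0 indeterminate form.

Apply L'Hôpital's rule: differentiate numerator and denominator separately.
  f(x) = e^(x) - 1   ⇒   f'(x) = e^(x)
  g(x) = ln(x + 1)   ⇒   g'(x) = 1/(x + 1)
  lim(x→0) f'(x)/g'(x) = lim(x→0) (e^(x))/(1/(x + 1))
  = 1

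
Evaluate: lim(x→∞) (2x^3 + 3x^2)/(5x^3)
This is an ∞/∞ indeterminate form.

Apply L'Hôpital's rule: differentiate numerator and denominator separately.
  f(x) = 2·x^3 + 3·x^2   ⇒   f'(x) = 6·x^2 + 6·x
  g(x) = 5·x^3   ⇒   g'(x) = 15·x^2
  lim(x→∞) f'(x)/g'(x) = lim(x→∞) (6·x^2 + 6·x)/(15·x^2)
  = 2/5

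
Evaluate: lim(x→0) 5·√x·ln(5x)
This is a 0·∞ indeterminate form.

Rewrite 0·∞ as a quotient (0/0 or ∞/∞ form), then apply L'Hôpital's rule:
  lim(x→0) 5·√x·ln(5x) = 0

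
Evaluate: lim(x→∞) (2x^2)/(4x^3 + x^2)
This is an ∞/∞ indeterminate form.

Apply L'Hôpital's rule: differentiate numerator and denominator separately.
  f(x) = 2·x^2   ⇒   f'(x) = 4·x
  g(x) = 4·x^3 + x^2   ⇒   g'(x) = 12·x^2 + 2·x
  lim(x→∞) f'(x)/g'(x) = lim(x→∞) (4·x)/(12·x^2 + 2·x)
  = 0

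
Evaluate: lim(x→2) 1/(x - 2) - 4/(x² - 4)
This is an ∞-∞ indeterminate form.

Combine fractions or rationalize to convert ∞-∞ to 0/0 form:
  lim(x→2) 1/(x - 2) - 4/(x² - 4) = 1/4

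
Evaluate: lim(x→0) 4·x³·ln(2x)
This is a 0·∞ indeterminate form.

Rewrite 0·∞ as a quotient (0/0 or ∞/∞ form), then apply L'Hôpital's rule:
  lim(x→0) 4·x³·ln(2x) = 0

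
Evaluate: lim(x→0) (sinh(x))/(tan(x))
This is a 0/0 indeterminate form.

Apply L'Hôpital's rule: differentiate numerator and denominator separately.
  f(x) = sinh(x)   ⇒   f'(x) = cosh(x)
  g(x) = tan(x)   ⇒   g'(x) = tan(x)^2 + 1
  lim(x→0) f'(x)/g'(x) = lim(x→0) (cosh(x))/(tan(x)^2 + 1)
  = 1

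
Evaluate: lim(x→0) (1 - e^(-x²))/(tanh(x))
This is a 0/0 indeterminate form.

Apply L'Hôpital's rule: differentiate numerator and denominator separately.
  f(x) = 1 - e^(-x^2)   ⇒   f'(x) = 2·x·e^(-x^2)
  g(x) = tanh(x)   ⇒   g'(x) = 1 - tanh(x)^2
  lim(x→0) f'(x)/g'(x) = lim(x→0) (2·x·e^(-x^2))/(1 - tanh(x)^2)
  = 0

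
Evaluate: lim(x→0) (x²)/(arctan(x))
This is a 0/0 indeterminate form.

Apply L'Hôpital's rule: differentiate numerator and denominator separately.
  f(x) = x^2   ⇒   f'(x) = 2·x
  g(x) = atan(x)   ⇒   g'(x) = 1/(x^2 + 1)
  lim(x→0) f'(x)/g'(x) = lim(x→0) (2·x)/(1/(x^2 + 1))
  = 0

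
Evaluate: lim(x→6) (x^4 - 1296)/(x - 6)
This is a standard limit.

Factor or rationalize the expression:
  lim(x→6) (x^4 - 1296)/(x - 6) = 864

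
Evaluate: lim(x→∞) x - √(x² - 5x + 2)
This is an ∞-∞ indeterminate form.

Combine fractions or rationalize to convert ∞-∞ to 0/0 form:
  lim(x→∞) x - √(x² - 5x + 2) = 5/2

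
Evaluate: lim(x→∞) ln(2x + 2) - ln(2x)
This is an ∞-∞ indeterminate form.

Combine fractions or rationalize to convert ∞-∞ to 0/0 form:
  lim(x→∞) ln(2x + 2) - ln(2x) = 0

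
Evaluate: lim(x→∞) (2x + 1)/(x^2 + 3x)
This is an ∞/∞ indeterminate form.

Apply L'Hôpital's rule: differentiate numerator and denominator separately.
  f(x) = 2·x + 1   ⇒   f'(x) = 2
  g(x) = x^2 + 3·x   ⇒   g'(x) = 2·x + 3
  lim(x→∞) f'(x)/g'(x) = lim(x→∞) (2)/(2·x + 3)
  = 0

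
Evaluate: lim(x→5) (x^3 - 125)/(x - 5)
This is a standard limit.

Factor or rationalize the expression:
  lim(x→5) (x^3 - 125)/(x - 5) = 75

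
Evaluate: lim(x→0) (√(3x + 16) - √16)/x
This is a standard limit.

Factor or rationalize the expression:
  lim(x→0) (√(3x + 16) - √16)/x = 3/8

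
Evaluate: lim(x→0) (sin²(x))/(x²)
This is a 0/0 indeterminate form.

Apply L'Hôpital's rule: differentiate numerator and denominator separately.
  f(x) = sin(x)^2   ⇒   f'(x) = 2·sin(x)·cos(x)
  g(x) = x^2   ⇒   g'(x) = 2·x
  lim(x→0) f'(x)/g'(x) = lim(x→0) (2·sin(x)·cos(x))/(2·x)
  = 1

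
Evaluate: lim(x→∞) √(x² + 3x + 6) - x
This is an ∞-∞ indeterminate form.

Combine fractions or rationalize to convert ∞-∞ to 0/0 form:
  lim(x→∞) √(x² + 3x + 6) - x = 3/2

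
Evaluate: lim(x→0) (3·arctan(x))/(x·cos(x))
This is a 0/0 indeterminate form.

Apply L'Hôpital's rule: differentiate numerator and denominator separately.
  f(x) = 3·atan(x)   ⇒   f'(x) = 3/(x^2 + 1)
  g(x) = x·cos(x)   ⇒   g'(x) = -x·sin(x) + cos(x)
  lim(x→0) f'(x)/g'(x) = lim(x→0) (3/(x^2 + 1))/(-x·sin(x) + cos(x))
  = 3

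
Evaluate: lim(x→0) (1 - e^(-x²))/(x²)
This is a 0/0 indeterminate form.

Apply L'Hôpital's rule: differentiate numerator and denominator separately.
  f(x) = 1 - e^(-x^2)   ⇒   f'(x) = 2·x·e^(-x^2)
  g(x) = x^2   ⇒   g'(x) = 2·x
  lim(x→0) f'(x)/g'(x) = lim(x→0) (2·x·e^(-x^2))/(2·x)
  = 1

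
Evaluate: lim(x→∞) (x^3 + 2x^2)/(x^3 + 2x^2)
This is an ∞/∞ indeterminate form.

Apply L'Hôpital's rule: differentiate numerator and denominator separately.
  f(x) = x^3 + 2·x^2   ⇒   f'(x) = 3·x^2 + 4·x
  g(x) = x^3 + 2·x^2   ⇒   g'(x) = 3·x^2 + 4·x
  lim(x→∞) f'(x)/g'(x) = lim(x→∞) (3·x^2 + 4·x)/(3·x^2 + 4·x)
  = 1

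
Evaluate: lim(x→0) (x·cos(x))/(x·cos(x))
This is a 0/0 indeterminate form.

Apply L'Hôpital's rule: differentiate numerator and denominator separately.
  f(x) = x·cos(x)   ⇒   f'(x) = -x·sin(x) + cos(x)
  g(x) = x·cos(x)   ⇒   g'(x) = -x·sin(x) + cos(x)
  lim(x→0) f'(x)/g'(x) = lim(x→0) (-x·sin(x) + cos(x))/(-x·sin(x) + cos(x))
  = 1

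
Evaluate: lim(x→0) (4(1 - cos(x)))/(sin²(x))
This is a 0/0 indeterminate form.

Apply L'Hôpital's rule: differentiate numerator and denominator separately.
  f(x) = 4 - 4·cos(x)   ⇒   f'(x) = 4·sin(x)
  g(x) = sin(x)^2   ⇒   g'(x) = 2·sin(x)·cos(x)
  lim(x→0) f'(x)/g'(x) = lim(x→0) (4·sin(x))/(2·sin(x)·cos(x))
  = 2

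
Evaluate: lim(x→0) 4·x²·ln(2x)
This is a 0·∞ indeterminate form.

Rewrite 0·∞ as a quotient (0/0 or ∞/∞ form), then apply L'Hôpital's rule:
  lim(x→0) 4·x²·ln(2x) = 0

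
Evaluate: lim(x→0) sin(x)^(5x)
This is an exponential indeterminate form.

For exponential indeterminate forms, take the natural log:
  Let L = lim(x→0) sin(x)^(5x)
  Then ln(L) = lim(x→0) [exponent × ln(base)]
  Evaluate using L'Hôpital or standard limits, then exponentiate.
  L = 1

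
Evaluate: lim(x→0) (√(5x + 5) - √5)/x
This is a standard limit.

Factor or rationalize the expression:
  lim(x→0) (√(5x + 5) - √5)/x = sqrt(5)/2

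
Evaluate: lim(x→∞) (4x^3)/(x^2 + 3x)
This is an ∞/∞ indeterminate form.

Apply L'Hôpital's rule: differentiate numerator and denominator separately.
  f(x) = 4·x^3   ⇒   f'(x) = 12·x^2
  g(x) = x^2 + 3·x   ⇒   g'(x) = 2·x + 3
  lim(x→∞) f'(x)/g'(x) = lim(x→∞) (12·x^2)/(2·x + 3)
  = ∞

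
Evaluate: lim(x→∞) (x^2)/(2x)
This is an ∞/∞ indeterminate form.

Apply L'Hôpital's rule: differentiate numerator and denominator separately.
  f(x) = x^2   ⇒   f'(x) = 2·x
  g(x) = 2·x   ⇒   g'(x) = 2
  lim(x→∞) f'(x)/g'(x) = lim(x→∞) (2·x)/(2)
  = ∞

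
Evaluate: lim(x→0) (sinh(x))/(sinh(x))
This is a 0/0 indeterminate form.

Apply L'Hôpital's rule: differentiate numerator and denominator separately.
  f(x) = sinh(x)   ⇒   f'(x) = cosh(x)
  g(x) = sinh(x)   ⇒   g'(x) = cosh(x)
  lim(x→0) f'(x)/g'(x) = lim(x→0) (cosh(x))/(cosh(x))
  = 1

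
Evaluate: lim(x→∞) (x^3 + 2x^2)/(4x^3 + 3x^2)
This is an ∞/∞ indeterminate form.

Apply L'Hôpital's rule: differentiate numerator and denominator separately.
  f(x) = x^3 + 2·x^2   ⇒   f'(x) = 3·x^2 + 4·x
  g(x) = 4·x^3 + 3·x^2   ⇒   g'(x) = 12·x^2 + 6·x
  lim(x→∞) f'(x)/g'(x) = lim(x→∞) (3·x^2 + 4·x)/(12·x^2 + 6·x)
  = 1/4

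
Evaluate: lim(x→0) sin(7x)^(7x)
This is an exponential indeterminate form.

For exponential indeterminate forms, take the natural log:
  Let L = lim(x→0) sin(7x)^(7x)
  Then ln(L) = lim(x→0) [exponent × ln(base)]
  Evaluate using L'Hôpital or standard limits, then exponentiate.
  L = 1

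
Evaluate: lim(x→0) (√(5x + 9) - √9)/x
This is a standard limit.

Factor or rationalize the expression:
  lim(x→0) (√(5x + 9) - √9)/x = 5/6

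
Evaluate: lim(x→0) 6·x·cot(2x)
This is a 0·∞ indeterminate form.

Rewrite 0·∞ as a quotient (0/0 or ∞/∞ form), then apply L'Hôpital's rule:
  lim(x→0) 6·x·cot(2x) = 3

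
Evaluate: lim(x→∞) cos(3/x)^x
This is an exponential indeterminate form.

For exponential indeterminate forms, take the natural log:
  Let L = lim(x→∞) cos(3/x)^x
  Then ln(L) = lim(x→∞) [exponent × ln(base)]
  Evaluate using L'Hôpital or standard limits, then exponentiate.
  L = 1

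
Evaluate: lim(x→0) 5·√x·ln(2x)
This is a 0·∞ indeterminate form.

Rewrite 0·∞ as a quotient (0/0 or ∞/∞ form), then apply L'Hôpital's rule:
  lim(x→0) 5·√x·ln(2x) = 0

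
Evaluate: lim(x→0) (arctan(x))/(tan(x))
This is a 0/0 indeterminate form.

Apply L'Hôpital's rule: differentiate numerator and denominator separately.
  f(x) = atan(x)   ⇒   f'(x) = 1/(x^2 + 1)
  g(x) = tan(x)   ⇒   g'(x) = tan(x)^2 + 1
  lim(x→0) f'(x)/g'(x) = lim(x→0) (1/(x^2 + 1))/(tan(x)^2 + 1)
  = 1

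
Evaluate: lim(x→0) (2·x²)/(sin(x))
This is a 0/0 indeterminate form.

Apply L'Hôpital's rule: differentiate numerator and denominator separately.
  f(x) = 2·x^2   ⇒   f'(x) = 4·x
  g(x) = sin(x)   ⇒   g'(x) = cos(x)
  lim(x→0) f'(x)/g'(x) = lim(x→0) (4·x)/(cos(x))
  = 0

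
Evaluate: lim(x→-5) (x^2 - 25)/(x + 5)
This is a standard limit.

Factor or rationalize the expression:
  lim(x→-5) (x^2 - 25)/(x + 5) = -10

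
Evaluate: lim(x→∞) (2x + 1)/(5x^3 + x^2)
This is an ∞/∞ indeterminate form.

Apply L'Hôpital's rule: differentiate numerator and denominator separately.
  f(x) = 2·x + 1   ⇒   f'(x) = 2
  g(x) = 5·x^3 + x^2   ⇒   g'(x) = 15·x^2 + 2·x
  lim(x→∞) f'(x)/g'(x) = lim(x→∞) (2)/(15·x^2 + 2·x)
  = 0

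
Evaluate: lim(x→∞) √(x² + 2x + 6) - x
This is an ∞-∞ indeterminate form.

Combine fractions or rationalize to convert ∞-∞ to 0/0 form:
  lim(x→∞) √(x² + 2x + 6) - x = 1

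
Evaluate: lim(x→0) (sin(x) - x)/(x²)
This is a 0/0 indeterminate form.

Apply L'Hôpital's rule: differentiate numerator and denominator separately.
  f(x) = -x + sin(x)   ⇒   f'(x) = cos(x) - 1
  g(x) = x^2   ⇒   g'(x) = 2·x
  lim(x→0) f'(x)/g'(x) = lim(x→0) (cos(x) - 1)/(2·x)
  = 0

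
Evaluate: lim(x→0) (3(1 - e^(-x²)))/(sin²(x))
This is a 0/0 indeterminate form.

Apply L'Hôpital's rule: differentiate numerator and denominator separately.
  f(x) = 3 - 3·e^(-x^2)   ⇒   f'(x) = 6·x·e^(-x^2)
  g(x) = sin(x)^2   ⇒   g'(x) = 2·sin(x)·cos(x)
  lim(x→0) f'(x)/g'(x) = lim(x→0) (6·x·e^(-x^2))/(2·sin(x)·cos(x))
  = 3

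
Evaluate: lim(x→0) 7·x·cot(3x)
This is a 0·∞ indeterminate form.

Rewrite 0·∞ as a quotient (0/0 or ∞/∞ form), then apply L'Hôpital's rule:
  lim(x→0) 7·x·cot(3x) = 7/3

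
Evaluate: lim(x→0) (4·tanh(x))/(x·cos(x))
This is a 0/0 indeterminate form.

Apply L'Hôpital's rule: differentiate numerator and denominator separately.
  f(x) = 4·tanh(x)   ⇒   f'(x) = 4 - 4·tanh(x)^2
  g(x) = x·cos(x)   ⇒   g'(x) = -x·sin(x) + cos(x)
  lim(x→0) f'(x)/g'(x) = lim(x→0) (4 - 4·tanh(x)^2)/(-x·sin(x) + cos(x))
  = 4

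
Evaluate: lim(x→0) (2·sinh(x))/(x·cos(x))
This is a 0/0 indeterminate form.

Apply L'Hôpital's rule: differentiate numerator and denominator separately.
  f(x) = 2·sinh(x)   ⇒   f'(x) = 2·cosh(x)
  g(x) = x·cos(x)   ⇒   g'(x) = -x·sin(x) + cos(x)
  lim(x→0) f'(x)/g'(x) = lim(x→0) (2·cosh(x))/(-x·sin(x) + cos(x))
  = 2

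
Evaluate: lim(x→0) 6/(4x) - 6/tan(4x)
This is an ∞-∞ indeterminate form.

Combine fractions or rationalize to convert ∞-∞ to 0/0 form:
  lim(x→0) 6/(4x) - 6/tan(4x) = 0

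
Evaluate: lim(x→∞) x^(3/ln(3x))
This is an exponential indeterminate form.

For exponential indeterminate forms, take the natural log:
  Let L = lim(x→∞) x^(3/ln(3x))
  Then ln(L) = lim(x→∞) [exponent × ln(base)]
  Evaluate using L'Hôpital or standard limits, then exponentiate.
  L = e^(3)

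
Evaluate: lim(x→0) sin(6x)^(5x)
This is an exponential indeterminate form.

For exponential indeterminate forms, take the natural log:
  Let L = lim(x→0) sin(6x)^(5x)
  Then ln(L) = lim(x→0) [exponent × ln(base)]
  Evaluate using L'Hôpital or standard limits, then exponentiate.
  L = 1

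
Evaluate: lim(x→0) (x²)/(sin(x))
This is a 0/0 indeterminate form.

Apply L'Hôpital's rule: differentiate numerator and denominator separately.
  f(x) = x^2   ⇒   f'(x) = 2·x
  g(x) = sin(x)   ⇒   g'(x) = cos(x)
  lim(x→0) f'(x)/g'(x) = lim(x→0) (2·x)/(cos(x))
  = 0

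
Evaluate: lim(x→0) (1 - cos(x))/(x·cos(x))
This is a 0/0 indeterminate form.

Apply L'Hôpital's rule: differentiate numerator and denominator separately.
  f(x) = 1 - cos(x)   ⇒   f'(x) = sin(x)
  g(x) = x·cos(x)   ⇒   g'(x) = -x·sin(x) + cos(x)
  lim(x→0) f'(x)/g'(x) = lim(x→0) (sin(x))/(-x·sin(x) + cos(x))
  = 0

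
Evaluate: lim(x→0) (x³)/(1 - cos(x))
This is a 0/0 indeterminate form.

Apply L'Hôpital's rule: differentiate numerator and denominator separately.
  f(x) = x^3   ⇒   f'(x) = 3·x^2
  g(x) = 1 - cos(x)   ⇒   g'(x) = sin(x)
  lim(x→0) f'(x)/g'(x) = lim(x→0) (3·x^2)/(sin(x))
  = 0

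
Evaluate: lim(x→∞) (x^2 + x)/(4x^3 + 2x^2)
This is an ∞/∞ indeterminate form.

Apply L'Hôpital's rule: differentiate numerator and denominator separately.
  f(x) = x^2 + x   ⇒   f'(x) = 2·x + 1
  g(x) = 4·x^3 + 2·x^2   ⇒   g'(x) = 12·x^2 + 4·x
  lim(x→∞) f'(x)/g'(x) = lim(x→∞) (2·x + 1)/(12·x^2 + 4·x)
  = 0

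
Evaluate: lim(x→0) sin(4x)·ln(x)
This is a 0·∞ indeterminate form.

Rewrite 0·∞ as a quotient (0/0 or ∞/∞ form), then apply L'Hôpital's rule:
  lim(x→0) sin(4x)·ln(x) = 0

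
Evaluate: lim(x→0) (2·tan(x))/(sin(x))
This is a 0/0 indeterminate form.

Apply L'Hôpital's rule: differentiate numerator and denominator separately.
  f(x) = 2·tan(x)   ⇒   f'(x) = 2·tan(x)^2 + 2
  g(x) = sin(x)   ⇒   g'(x) = cos(x)
  lim(x→0) f'(x)/g'(x) = lim(x→0) (2·tan(x)^2 + 2)/(cos(x))
  = 2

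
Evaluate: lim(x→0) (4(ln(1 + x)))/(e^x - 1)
This is a 0/0 indeterminate form.

Apply L'Hôpital's rule: differentiate numerator and denominator separately.
  f(x) = 4·ln(x + 1)   ⇒   f'(x) = 4/(x + 1)
  g(x) = e^(x) - 1   ⇒   g'(x) = e^(x)
  lim(x→0) f'(x)/g'(x) = lim(x→0) (4/(x + 1))/(e^(x))
  = 4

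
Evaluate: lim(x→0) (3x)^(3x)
This is an exponential indeterminate form.

For exponential indeterminate forms, take the natural log:
  Let L = lim(x→0) (3x)^(3x)
  Then ln(L) = lim(x→0) [exponent × ln(base)]
  Evaluate using L'Hôpital or standard limits, then exponentiate.
  L = 1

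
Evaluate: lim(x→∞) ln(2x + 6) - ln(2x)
This is an ∞-∞ indeterminate form.

Combine fractions or rationalize to convert ∞-∞ to 0/0 form:
  lim(x→∞) ln(2x + 6) - ln(2x) = 0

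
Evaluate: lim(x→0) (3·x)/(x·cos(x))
This is a 0/0 indeterminate form.

Apply L'Hôpital's rule: differentiate numerator and denominator separately.
  f(x) = 3·x   ⇒   f'(x) = 3
  g(x) = x·cos(x)   ⇒   g'(x) = -x·sin(x) + cos(x)
  lim(x→0) f'(x)/g'(x) = lim(x→0) (3)/(-x·sin(x) + cos(x))
  = 3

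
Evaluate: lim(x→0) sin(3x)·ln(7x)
This is a 0·∞ indeterminate form.

Rewrite 0·∞ as a quotient (0/0 or ∞/∞ form), then apply L'Hôpital's rule:
  lim(x→0) sin(3x)·ln(7x) = 0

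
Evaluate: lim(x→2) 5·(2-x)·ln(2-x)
This is a 0·∞ indeterminate form.

Rewrite 0·∞ as a quotient (0/0 or ∞/∞ form), then apply L'Hôpital's rule:
  lim(x→2) 5·(2-x)·ln(2-x) = 0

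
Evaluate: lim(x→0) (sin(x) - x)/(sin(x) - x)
This is a 0/0 indeterminate form.

Apply L'Hôpital's rule: differentiate numerator and denominator separately.
  f(x) = -x + sin(x)   ⇒   f'(x) = cos(x) - 1
  g(x) = -x + sin(x)   ⇒   g'(x) = cos(x) - 1
  lim(x→0) f'(x)/g'(x) = lim(x→0) (cos(x) - 1)/(cos(x) - 1)
  = 1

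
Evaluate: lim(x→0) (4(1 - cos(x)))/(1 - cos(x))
This is a 0/0 indeterminate form.

Apply L'Hôpital's rule: differentiate numerator and denominator separately.
  f(x) = 4 - 4·cos(x)   ⇒   f'(x) = 4·sin(x)
  g(x) = 1 - cos(x)   ⇒   g'(x) = sin(x)
  lim(x→0) f'(x)/g'(x) = lim(x→0) (4·sin(x))/(sin(x))
  = 4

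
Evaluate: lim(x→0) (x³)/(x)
This is a 0/0 indeterminate form.

Apply L'Hôpital's rule: differentiate numerator and denominator separately.
  f(x) = x^3   ⇒   f'(x) = 3·x^2
  g(x) = x   ⇒   g'(x) = 1
  lim(x→0) f'(x)/g'(x) = lim(x→0) (3·x^2)/(1)
  = 0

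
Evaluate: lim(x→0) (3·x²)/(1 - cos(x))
This is a 0/0 indeterminate form.

Apply L'Hôpital's rule: differentiate numerator and denominator separately.
  f(x) = 3·x^2   ⇒   f'(x) = 6·x
  g(x) = 1 - cos(x)   ⇒   g'(x) = sin(x)
  lim(x→0) f'(x)/g'(x) = lim(x→0) (6·x)/(sin(x))
  = 6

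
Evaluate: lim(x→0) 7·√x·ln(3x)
This is a 0·∞ indeterminate form.

Rewrite 0·∞ as a quotient (0/0 or ∞/∞ form), then apply L'Hôpital's rule:
  lim(x→0) 7·√x·ln(3x) = 0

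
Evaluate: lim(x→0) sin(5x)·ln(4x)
This is a 0·∞ indeterminate form.

Rewrite 0·∞ as a quotient (0/0 or ∞/∞ form), then apply L'Hôpital's rule:
  lim(x→0) sin(5x)·ln(4x) = 0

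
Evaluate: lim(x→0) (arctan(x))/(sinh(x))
This is a 0/0 indeterminate form.

Apply L'Hôpital's rule: differentiate numerator and denominator separately.
  f(x) = atan(x)   ⇒   f'(x) = 1/(x^2 + 1)
  g(x) = sinh(x)   ⇒   g'(x) = cosh(x)
  lim(x→0) f'(x)/g'(x) = lim(x→0) (1/(x^2 + 1))/(cosh(x))
  = 1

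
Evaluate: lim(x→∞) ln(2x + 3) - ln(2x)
This is an ∞-∞ indeterminate form.

Combine fractions or rationalize to convert ∞-∞ to 0/0 form:
  lim(x→∞) ln(2x + 3) - ln(2x) = 0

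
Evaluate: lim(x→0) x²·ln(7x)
This is a 0·∞ indeterminate form.

Rewrite 0·∞ as a quotient (0/0 or ∞/∞ form), then apply L'Hôpital's rule:
  lim(x→0) x²·ln(7x) = 0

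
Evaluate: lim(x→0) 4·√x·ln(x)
This is a 0·∞ indeterminate form.

Rewrite 0·∞ as a quotient (0/0 or ∞/∞ form), then apply L'Hôpital's rule:
  lim(x→0) 4·√x·ln(x) = 0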